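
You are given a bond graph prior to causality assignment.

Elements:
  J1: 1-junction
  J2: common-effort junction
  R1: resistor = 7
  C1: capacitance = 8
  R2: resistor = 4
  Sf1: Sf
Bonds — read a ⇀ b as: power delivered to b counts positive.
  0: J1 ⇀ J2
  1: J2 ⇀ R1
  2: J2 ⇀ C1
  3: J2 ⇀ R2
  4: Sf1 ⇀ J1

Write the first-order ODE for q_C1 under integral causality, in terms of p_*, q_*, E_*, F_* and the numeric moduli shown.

bond 4 stroke at Sf1  (Sf1 fixes flow; stroke at Sf1)
bond 0 stroke at J1  (J1: bond 4 brought flow, rest push out)
bond 2 stroke at J2  (prefer integral on C1)
bond 1 stroke at R1  (J2 effort already set via bond 2)
bond 3 stroke at R2  (J2 effort already set via bond 2)

dq_C1/dt = F_Sf1 - 11*q_C1/224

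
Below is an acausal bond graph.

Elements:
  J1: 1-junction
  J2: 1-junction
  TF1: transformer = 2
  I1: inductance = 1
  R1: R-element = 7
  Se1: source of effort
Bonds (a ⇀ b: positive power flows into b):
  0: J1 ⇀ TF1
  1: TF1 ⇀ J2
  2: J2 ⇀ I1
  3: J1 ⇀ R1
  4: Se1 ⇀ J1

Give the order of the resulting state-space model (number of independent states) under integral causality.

b4 stroke→J1  (Se1: effort source, stroke at far end)
b2 stroke→I1  (I1: I, integral causality)
b1 stroke→J2  (J2 flow already set via bond 2)
b0 stroke→TF1  (TF TF1: opposite of bond 1)
b3 stroke→J1  (common-f at J1 fixed by 0)

1  (I1 all integral)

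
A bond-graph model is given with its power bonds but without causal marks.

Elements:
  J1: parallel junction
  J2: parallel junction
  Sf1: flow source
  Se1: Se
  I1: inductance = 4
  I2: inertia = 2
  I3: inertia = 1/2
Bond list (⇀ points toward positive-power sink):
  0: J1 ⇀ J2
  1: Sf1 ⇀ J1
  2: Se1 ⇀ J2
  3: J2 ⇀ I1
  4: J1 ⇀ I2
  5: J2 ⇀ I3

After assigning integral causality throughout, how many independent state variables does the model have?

3  (I1, I2, I3 all integral)

bond 1 stroke at Sf1  (Sf1 fixes flow; stroke at Sf1)
bond 2 stroke at J2  (Se1: effort source, stroke at far end)
bond 0 stroke at J1  (J2 effort already set via bond 2)
bond 3 stroke at I1  (J2: bond 2 brought effort, rest push out)
bond 5 stroke at I3  (J2 effort already set via bond 2)
bond 4 stroke at I2  (J1 effort already set via bond 0)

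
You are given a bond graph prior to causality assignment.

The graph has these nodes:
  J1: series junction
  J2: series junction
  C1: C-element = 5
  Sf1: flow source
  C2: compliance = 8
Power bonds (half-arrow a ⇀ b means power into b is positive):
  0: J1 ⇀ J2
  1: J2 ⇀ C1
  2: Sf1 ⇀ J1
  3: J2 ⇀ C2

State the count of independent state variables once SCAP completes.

2  (C1, C2 all integral)

#2 stroke→Sf1  (Sf1: flow source, stroke at near end)
#0 stroke→J1  (1-jn J1 has f-setter on 2)
#1 stroke→J2  (common-f at J2 fixed by 0)
#3 stroke→J2  (J2 flow already set via bond 0)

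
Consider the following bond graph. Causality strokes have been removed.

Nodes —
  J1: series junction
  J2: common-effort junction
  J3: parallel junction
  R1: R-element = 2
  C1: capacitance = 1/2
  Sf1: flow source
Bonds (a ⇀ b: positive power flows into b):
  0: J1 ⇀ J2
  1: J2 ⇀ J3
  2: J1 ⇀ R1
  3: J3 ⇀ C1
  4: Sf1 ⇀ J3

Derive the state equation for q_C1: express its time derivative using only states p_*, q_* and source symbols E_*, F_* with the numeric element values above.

dq_C1/dt = F_Sf1 - q_C1

bond 4 stroke→Sf1  (Sf1: flow source, stroke at near end)
bond 3 stroke→J3  (C1: C, integral causality)
bond 1 stroke→J2  (0-jn J3 has e-setter on 3)
bond 0 stroke→J1  (J2 effort already set via bond 1)
bond 2 stroke→R1  (only one flow-in slot at J1)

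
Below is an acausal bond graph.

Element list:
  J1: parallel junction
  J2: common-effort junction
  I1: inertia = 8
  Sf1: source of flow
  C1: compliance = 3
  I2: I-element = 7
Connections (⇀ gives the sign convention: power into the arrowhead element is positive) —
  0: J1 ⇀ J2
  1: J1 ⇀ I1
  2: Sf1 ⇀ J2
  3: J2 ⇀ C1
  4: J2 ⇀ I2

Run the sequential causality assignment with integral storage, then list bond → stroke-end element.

β0 →J1
β1 →I1
β2 →Sf1
β3 →J2
β4 →I2

β2 stroke→Sf1  (Sf1: flow source, stroke at near end)
β1 stroke→I1  (I1 integral (f out))
β0 stroke→J1  (J1 needs exactly one e-in)
β3 stroke→J2  (C1: C, integral causality)
β4 stroke→I2  (0-jn J2 has e-setter on 3)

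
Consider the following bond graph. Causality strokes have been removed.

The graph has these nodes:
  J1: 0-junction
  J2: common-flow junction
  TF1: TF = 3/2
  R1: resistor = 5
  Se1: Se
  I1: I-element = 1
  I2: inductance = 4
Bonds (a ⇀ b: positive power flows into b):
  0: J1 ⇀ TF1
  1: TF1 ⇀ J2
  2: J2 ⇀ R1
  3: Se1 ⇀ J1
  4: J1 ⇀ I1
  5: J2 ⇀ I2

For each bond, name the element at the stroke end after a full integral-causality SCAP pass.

#0 stroke at TF1
#1 stroke at J2
#2 stroke at J2
#3 stroke at J1
#4 stroke at I1
#5 stroke at I2

#3 →J1  (Se1: effort source, stroke at far end)
#0 →TF1  (J1: bond 3 brought effort, rest push out)
#4 →I1  (0-jn J1 has e-setter on 3)
#1 →J2  (through TF1, causality passes straight; one stroke at TF1)
#5 →I2  (prefer integral on I2)
#2 →J2  (J2 flow already set via bond 5)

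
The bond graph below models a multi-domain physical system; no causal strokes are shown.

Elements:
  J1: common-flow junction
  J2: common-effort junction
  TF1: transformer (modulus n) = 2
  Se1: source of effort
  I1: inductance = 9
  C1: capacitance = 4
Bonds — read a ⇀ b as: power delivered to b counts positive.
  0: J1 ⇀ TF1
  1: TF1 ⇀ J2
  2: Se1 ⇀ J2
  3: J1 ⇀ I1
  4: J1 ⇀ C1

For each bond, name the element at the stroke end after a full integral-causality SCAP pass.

#2 |J2  (Se1: effort source, stroke at far end)
#1 |TF1  (0-jn J2 has e-setter on 2)
#0 |J1  (TF1: transformer flips bond 1)
#3 |I1  (I1: I, integral causality)
#4 |J1  (1-jn J1 has f-setter on 3)

bond 0 stroke at J1
bond 1 stroke at TF1
bond 2 stroke at J2
bond 3 stroke at I1
bond 4 stroke at J1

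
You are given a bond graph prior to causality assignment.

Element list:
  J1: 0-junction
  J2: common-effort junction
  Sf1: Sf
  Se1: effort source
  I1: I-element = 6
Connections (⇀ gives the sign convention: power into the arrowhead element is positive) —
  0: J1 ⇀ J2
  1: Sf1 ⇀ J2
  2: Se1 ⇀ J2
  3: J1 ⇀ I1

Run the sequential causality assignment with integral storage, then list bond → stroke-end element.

b1 →Sf1  (source Sf1 imposes f)
b2 →J2  (Se1 (Se) sets effort on bond)
b0 →J1  (common-e at J2 fixed by 2)
b3 →I1  (J1 effort already set via bond 0)

β0 |J1
β1 |Sf1
β2 |J2
β3 |I1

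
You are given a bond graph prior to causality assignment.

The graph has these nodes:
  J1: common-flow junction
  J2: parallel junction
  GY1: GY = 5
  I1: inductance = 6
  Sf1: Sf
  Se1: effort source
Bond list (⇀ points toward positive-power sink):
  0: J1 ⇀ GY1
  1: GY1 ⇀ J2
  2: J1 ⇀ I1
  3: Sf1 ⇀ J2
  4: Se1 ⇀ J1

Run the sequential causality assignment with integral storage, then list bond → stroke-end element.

bond 0 stroke at J1
bond 1 stroke at J2
bond 2 stroke at I1
bond 3 stroke at Sf1
bond 4 stroke at J1

b3 stroke at Sf1  (Sf1 (Sf) sets flow on bond)
b4 stroke at J1  (source Se1 imposes e)
b1 stroke at J2  (only one effort-in slot at J2)
b0 stroke at J1  (through GY1, causality inverts; strokes same side of GY1)
b2 stroke at I1  (J1 needs exactly one f-in)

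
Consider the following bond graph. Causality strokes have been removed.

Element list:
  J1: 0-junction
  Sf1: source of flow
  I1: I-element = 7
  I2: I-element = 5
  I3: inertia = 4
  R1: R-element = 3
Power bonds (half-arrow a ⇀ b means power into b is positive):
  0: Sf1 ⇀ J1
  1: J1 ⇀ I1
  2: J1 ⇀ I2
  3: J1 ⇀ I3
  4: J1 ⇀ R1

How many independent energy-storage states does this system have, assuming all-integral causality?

β0 stroke at Sf1  (source Sf1 imposes f)
β1 stroke at I1  (I1 outputs flow p/I1)
β2 stroke at I2  (I2 outputs flow p/I2)
β3 stroke at I3  (I3 outputs flow p/I3)
β4 stroke at J1  (J1: last free bond brings effort in)

3  (I1, I2, I3 all integral)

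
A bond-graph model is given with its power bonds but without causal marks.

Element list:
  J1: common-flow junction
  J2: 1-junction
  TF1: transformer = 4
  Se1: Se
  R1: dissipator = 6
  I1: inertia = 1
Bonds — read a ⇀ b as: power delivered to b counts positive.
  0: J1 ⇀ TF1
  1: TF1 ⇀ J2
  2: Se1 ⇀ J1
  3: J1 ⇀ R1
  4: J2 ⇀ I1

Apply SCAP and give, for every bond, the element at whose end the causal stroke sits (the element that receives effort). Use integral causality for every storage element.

bond 0 stroke→TF1
bond 1 stroke→J2
bond 2 stroke→J1
bond 3 stroke→J1
bond 4 stroke→I1

b2 →J1  (source Se1 imposes e)
b4 →I1  (I1 integral (f out))
b1 →J2  (1-jn J2 has f-setter on 4)
b0 →TF1  (through TF1, causality passes straight; one stroke at TF1)
b3 →J1  (J1 flow already set via bond 0)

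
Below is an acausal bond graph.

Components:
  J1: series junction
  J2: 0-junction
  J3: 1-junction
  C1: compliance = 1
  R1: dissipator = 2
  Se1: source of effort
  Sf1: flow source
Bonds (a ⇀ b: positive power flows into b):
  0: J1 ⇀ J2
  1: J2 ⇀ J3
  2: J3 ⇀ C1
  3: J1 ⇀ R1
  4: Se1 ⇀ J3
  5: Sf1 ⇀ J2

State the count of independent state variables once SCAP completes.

1  (C1 all integral)

#4 stroke at J3  (Se1: effort source, stroke at far end)
#5 stroke at Sf1  (Sf1 fixes flow; stroke at Sf1)
#2 stroke at J3  (C1 integral (e out))
#1 stroke at J2  (J3 needs exactly one f-in)
#0 stroke at J1  (J2: bond 1 brought effort, rest push out)
#3 stroke at R1  (J1 needs exactly one f-in)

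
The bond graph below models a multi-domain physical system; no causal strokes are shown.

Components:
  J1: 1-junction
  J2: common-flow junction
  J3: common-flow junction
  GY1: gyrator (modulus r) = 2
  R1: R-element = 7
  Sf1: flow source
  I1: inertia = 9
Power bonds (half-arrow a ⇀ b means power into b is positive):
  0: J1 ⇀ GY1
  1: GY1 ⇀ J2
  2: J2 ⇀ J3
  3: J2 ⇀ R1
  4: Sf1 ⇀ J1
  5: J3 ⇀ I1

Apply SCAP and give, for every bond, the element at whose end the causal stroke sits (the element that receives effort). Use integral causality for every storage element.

#4 stroke→Sf1  (Sf1 fixes flow; stroke at Sf1)
#0 stroke→J1  (1-jn J1 has f-setter on 4)
#1 stroke→J2  (through GY1, causality inverts; strokes same side of GY1)
#5 stroke→I1  (I1 integral (f out))
#2 stroke→J3  (J3 flow already set via bond 5)
#3 stroke→J2  (J2: bond 2 brought flow, rest push out)

b0 |J1
b1 |J2
b2 |J3
b3 |J2
b4 |Sf1
b5 |I1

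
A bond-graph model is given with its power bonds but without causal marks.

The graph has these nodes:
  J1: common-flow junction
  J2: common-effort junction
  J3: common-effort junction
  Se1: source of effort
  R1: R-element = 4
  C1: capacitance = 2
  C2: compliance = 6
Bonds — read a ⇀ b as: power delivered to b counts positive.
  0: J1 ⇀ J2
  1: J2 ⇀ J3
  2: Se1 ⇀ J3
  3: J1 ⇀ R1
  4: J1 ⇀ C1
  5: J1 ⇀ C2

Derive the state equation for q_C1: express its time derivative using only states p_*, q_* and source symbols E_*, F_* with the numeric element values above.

dq_C1/dt = -E_Se1/4 - q_C1/8 - q_C2/24

β2 stroke at J3  (source Se1 imposes e)
β1 stroke at J2  (J3: bond 2 brought effort, rest push out)
β0 stroke at J1  (J2: bond 1 brought effort, rest push out)
β4 stroke at J1  (prefer integral on C1)
β5 stroke at J1  (C2: C, integral causality)
β3 stroke at R1  (J1 needs exactly one f-in)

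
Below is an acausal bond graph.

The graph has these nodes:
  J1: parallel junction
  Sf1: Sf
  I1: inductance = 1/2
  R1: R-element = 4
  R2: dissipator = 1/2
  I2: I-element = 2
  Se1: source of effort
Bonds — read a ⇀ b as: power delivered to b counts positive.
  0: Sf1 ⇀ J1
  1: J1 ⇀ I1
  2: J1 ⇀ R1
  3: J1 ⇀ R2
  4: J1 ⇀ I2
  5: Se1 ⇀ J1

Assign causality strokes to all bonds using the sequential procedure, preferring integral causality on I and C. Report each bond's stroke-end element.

bond 0 →Sf1  (Sf1 fixes flow; stroke at Sf1)
bond 5 →J1  (source Se1 imposes e)
bond 1 →I1  (common-e at J1 fixed by 5)
bond 2 →R1  (J1: bond 5 brought effort, rest push out)
bond 3 →R2  (J1 effort already set via bond 5)
bond 4 →I2  (common-e at J1 fixed by 5)

#0 stroke→Sf1
#1 stroke→I1
#2 stroke→R1
#3 stroke→R2
#4 stroke→I2
#5 stroke→J1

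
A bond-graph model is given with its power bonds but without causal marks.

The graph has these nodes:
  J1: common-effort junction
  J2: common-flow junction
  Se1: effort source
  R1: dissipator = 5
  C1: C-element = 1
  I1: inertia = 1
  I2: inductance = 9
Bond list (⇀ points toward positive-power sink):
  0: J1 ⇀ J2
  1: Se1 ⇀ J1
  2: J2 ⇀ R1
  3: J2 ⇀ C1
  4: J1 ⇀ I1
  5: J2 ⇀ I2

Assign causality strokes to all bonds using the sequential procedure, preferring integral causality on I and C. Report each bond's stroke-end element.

β1 |J1  (Se1 fixes effort; stroke away)
β0 |J2  (0-jn J1 has e-setter on 1)
β4 |I1  (J1 effort already set via bond 1)
β3 |J2  (prefer integral on C1)
β5 |I2  (I2: I, integral causality)
β2 |J2  (J2: bond 5 brought flow, rest push out)

#0 stroke at J2
#1 stroke at J1
#2 stroke at J2
#3 stroke at J2
#4 stroke at I1
#5 stroke at I2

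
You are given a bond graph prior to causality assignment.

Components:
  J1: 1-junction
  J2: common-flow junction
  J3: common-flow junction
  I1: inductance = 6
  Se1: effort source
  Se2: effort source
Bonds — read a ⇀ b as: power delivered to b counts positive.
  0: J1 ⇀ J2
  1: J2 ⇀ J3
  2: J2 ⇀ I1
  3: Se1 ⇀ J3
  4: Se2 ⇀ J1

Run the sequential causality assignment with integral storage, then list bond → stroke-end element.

#3 stroke at J3  (Se1 fixes effort; stroke away)
#4 stroke at J1  (Se2: effort source, stroke at far end)
#0 stroke at J2  (J1: last free bond brings flow in)
#1 stroke at J2  (J3 needs exactly one f-in)
#2 stroke at I1  (only one flow-in slot at J2)

bond 0 |J2
bond 1 |J2
bond 2 |I1
bond 3 |J3
bond 4 |J1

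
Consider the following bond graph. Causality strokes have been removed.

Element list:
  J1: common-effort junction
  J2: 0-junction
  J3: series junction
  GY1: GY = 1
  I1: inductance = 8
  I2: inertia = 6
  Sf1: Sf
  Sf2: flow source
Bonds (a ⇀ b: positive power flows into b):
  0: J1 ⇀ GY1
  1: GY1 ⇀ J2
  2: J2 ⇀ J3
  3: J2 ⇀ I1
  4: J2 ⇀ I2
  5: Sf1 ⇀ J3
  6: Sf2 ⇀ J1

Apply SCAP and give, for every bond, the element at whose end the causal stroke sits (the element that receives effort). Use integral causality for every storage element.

#0 stroke at J1
#1 stroke at J2
#2 stroke at J3
#3 stroke at I1
#4 stroke at I2
#5 stroke at Sf1
#6 stroke at Sf2

#5 |Sf1  (Sf1 fixes flow; stroke at Sf1)
#6 |Sf2  (Sf2 fixes flow; stroke at Sf2)
#0 |J1  (closing 0-jn rule on J1)
#2 |J3  (common-f at J3 fixed by 5)
#1 |J2  (GY GY1: same side as bond 0)
#3 |I1  (common-e at J2 fixed by 1)
#4 |I2  (J2: bond 1 brought effort, rest push out)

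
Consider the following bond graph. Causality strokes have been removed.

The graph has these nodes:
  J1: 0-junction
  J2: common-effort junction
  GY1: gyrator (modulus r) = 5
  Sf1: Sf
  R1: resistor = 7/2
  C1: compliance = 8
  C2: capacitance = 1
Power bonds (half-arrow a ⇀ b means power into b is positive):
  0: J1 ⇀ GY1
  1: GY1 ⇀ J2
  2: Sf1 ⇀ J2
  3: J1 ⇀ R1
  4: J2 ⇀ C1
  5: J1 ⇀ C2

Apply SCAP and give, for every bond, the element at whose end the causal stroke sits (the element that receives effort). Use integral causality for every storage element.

#2 stroke at Sf1  (Sf1 fixes flow; stroke at Sf1)
#4 stroke at J2  (prefer integral on C1)
#1 stroke at GY1  (J2: bond 4 brought effort, rest push out)
#0 stroke at GY1  (through GY1, causality inverts; strokes same side of GY1)
#5 stroke at J1  (C2 integral (e out))
#3 stroke at R1  (0-jn J1 has e-setter on 5)

bond 0 |GY1
bond 1 |GY1
bond 2 |Sf1
bond 3 |R1
bond 4 |J2
bond 5 |J1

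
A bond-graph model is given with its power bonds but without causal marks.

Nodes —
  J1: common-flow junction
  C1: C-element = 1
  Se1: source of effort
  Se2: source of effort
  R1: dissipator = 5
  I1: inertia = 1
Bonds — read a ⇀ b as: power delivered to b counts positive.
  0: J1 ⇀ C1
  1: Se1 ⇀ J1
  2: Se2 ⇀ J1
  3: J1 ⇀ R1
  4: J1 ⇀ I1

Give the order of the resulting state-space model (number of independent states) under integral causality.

bond 1 stroke at J1  (Se1 fixes effort; stroke away)
bond 2 stroke at J1  (source Se2 imposes e)
bond 0 stroke at J1  (C1: C, integral causality)
bond 4 stroke at I1  (prefer integral on I1)
bond 3 stroke at J1  (1-jn J1 has f-setter on 4)

2  (C1, I1 all integral)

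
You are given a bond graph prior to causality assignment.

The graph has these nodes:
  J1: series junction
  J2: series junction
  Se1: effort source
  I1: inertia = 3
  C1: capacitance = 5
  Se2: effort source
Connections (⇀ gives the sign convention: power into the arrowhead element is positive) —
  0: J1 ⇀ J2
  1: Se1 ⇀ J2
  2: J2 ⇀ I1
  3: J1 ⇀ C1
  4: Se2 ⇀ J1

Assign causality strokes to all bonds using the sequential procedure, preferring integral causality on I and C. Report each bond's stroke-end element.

b1 stroke at J2  (source Se1 imposes e)
b4 stroke at J1  (Se2: effort source, stroke at far end)
b2 stroke at I1  (I1 outputs flow p/I1)
b0 stroke at J2  (1-jn J2 has f-setter on 2)
b3 stroke at J1  (1-jn J1 has f-setter on 0)

#0 stroke at J2
#1 stroke at J2
#2 stroke at I1
#3 stroke at J1
#4 stroke at J1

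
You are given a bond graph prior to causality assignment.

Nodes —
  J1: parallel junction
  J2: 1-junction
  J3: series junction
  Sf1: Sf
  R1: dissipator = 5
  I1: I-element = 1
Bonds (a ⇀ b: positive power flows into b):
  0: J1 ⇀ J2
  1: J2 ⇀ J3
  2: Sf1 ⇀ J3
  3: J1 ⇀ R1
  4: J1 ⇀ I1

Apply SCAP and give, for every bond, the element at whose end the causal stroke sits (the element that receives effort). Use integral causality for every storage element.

#0 |J2
#1 |J3
#2 |Sf1
#3 |J1
#4 |I1

b2 stroke→Sf1  (Sf1: flow source, stroke at near end)
b1 stroke→J3  (J3: bond 2 brought flow, rest push out)
b0 stroke→J2  (common-f at J2 fixed by 1)
b4 stroke→I1  (I1 integral (f out))
b3 stroke→J1  (closing 0-jn rule on J1)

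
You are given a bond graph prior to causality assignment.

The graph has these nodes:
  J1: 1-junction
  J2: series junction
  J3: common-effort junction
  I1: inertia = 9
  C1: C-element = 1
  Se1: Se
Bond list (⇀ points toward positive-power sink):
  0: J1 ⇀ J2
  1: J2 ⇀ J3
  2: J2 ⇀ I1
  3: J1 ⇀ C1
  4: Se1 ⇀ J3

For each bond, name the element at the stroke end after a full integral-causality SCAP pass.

b0 |J2
b1 |J2
b2 |I1
b3 |J1
b4 |J3

#4 |J3  (Se1 (Se) sets effort on bond)
#1 |J2  (J3 effort already set via bond 4)
#2 |I1  (I1: I, integral causality)
#0 |J2  (common-f at J2 fixed by 2)
#3 |J1  (1-jn J1 has f-setter on 0)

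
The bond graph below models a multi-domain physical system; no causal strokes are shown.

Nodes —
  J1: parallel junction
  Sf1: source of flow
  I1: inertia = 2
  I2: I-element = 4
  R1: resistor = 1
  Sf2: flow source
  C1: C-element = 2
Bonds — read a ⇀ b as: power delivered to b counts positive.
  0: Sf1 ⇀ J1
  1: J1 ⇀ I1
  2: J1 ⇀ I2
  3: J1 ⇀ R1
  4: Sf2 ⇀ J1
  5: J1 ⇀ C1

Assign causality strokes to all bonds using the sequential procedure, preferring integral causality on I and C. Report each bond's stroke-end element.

β0 stroke→Sf1
β1 stroke→I1
β2 stroke→I2
β3 stroke→R1
β4 stroke→Sf2
β5 stroke→J1

b0 |Sf1  (Sf1: flow source, stroke at near end)
b4 |Sf2  (Sf2: flow source, stroke at near end)
b1 |I1  (I1 integral (f out))
b2 |I2  (I2: I, integral causality)
b5 |J1  (C1: C, integral causality)
b3 |R1  (0-jn J1 has e-setter on 5)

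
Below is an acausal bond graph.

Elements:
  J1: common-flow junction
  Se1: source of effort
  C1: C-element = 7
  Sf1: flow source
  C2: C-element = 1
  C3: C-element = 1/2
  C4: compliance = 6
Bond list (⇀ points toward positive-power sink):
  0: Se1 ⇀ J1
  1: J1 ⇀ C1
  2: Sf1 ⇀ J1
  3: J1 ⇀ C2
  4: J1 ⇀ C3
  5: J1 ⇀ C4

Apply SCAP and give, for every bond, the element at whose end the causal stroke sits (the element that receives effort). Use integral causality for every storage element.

#0 stroke at J1
#1 stroke at J1
#2 stroke at Sf1
#3 stroke at J1
#4 stroke at J1
#5 stroke at J1

#0 →J1  (Se1: effort source, stroke at far end)
#2 →Sf1  (Sf1 fixes flow; stroke at Sf1)
#1 →J1  (common-f at J1 fixed by 2)
#3 →J1  (common-f at J1 fixed by 2)
#4 →J1  (1-jn J1 has f-setter on 2)
#5 →J1  (1-jn J1 has f-setter on 2)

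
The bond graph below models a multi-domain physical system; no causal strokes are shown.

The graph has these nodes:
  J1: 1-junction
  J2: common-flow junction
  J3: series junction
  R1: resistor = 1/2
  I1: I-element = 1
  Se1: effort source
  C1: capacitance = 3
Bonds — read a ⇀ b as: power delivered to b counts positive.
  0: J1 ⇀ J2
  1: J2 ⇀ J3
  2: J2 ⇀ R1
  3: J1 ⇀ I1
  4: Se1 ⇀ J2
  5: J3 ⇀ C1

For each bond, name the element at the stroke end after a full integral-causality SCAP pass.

b0 stroke at J1
b1 stroke at J2
b2 stroke at J2
b3 stroke at I1
b4 stroke at J2
b5 stroke at J3

bond 4 →J2  (Se1 (Se) sets effort on bond)
bond 3 →I1  (I1 integral (f out))
bond 0 →J1  (J1 flow already set via bond 3)
bond 1 →J2  (J2: bond 0 brought flow, rest push out)
bond 2 →J2  (common-f at J2 fixed by 0)
bond 5 →J3  (J3 flow already set via bond 1)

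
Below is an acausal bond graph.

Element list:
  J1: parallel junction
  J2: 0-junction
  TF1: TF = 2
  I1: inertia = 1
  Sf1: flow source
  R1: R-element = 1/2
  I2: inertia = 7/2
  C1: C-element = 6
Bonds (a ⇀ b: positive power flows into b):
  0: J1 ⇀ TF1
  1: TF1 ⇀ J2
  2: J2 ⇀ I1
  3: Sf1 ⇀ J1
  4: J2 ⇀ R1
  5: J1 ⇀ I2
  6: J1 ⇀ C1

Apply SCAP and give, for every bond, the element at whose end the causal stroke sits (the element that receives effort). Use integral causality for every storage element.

#0 →TF1
#1 →J2
#2 →I1
#3 →Sf1
#4 →R1
#5 →I2
#6 →J1

bond 3 stroke→Sf1  (Sf1 fixes flow; stroke at Sf1)
bond 2 stroke→I1  (I1 outputs flow p/I1)
bond 5 stroke→I2  (I2 integral (f out))
bond 6 stroke→J1  (C1 integral (e out))
bond 0 stroke→TF1  (common-e at J1 fixed by 6)
bond 1 stroke→J2  (TF1: transformer flips bond 0)
bond 4 stroke→R1  (common-e at J2 fixed by 1)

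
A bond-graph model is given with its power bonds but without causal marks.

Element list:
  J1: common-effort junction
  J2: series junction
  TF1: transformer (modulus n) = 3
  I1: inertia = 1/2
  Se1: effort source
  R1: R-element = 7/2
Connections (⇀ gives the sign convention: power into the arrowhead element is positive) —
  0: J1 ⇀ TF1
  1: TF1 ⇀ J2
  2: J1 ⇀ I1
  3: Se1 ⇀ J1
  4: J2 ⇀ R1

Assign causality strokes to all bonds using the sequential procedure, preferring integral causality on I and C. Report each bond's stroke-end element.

#3 stroke at J1  (Se1 (Se) sets effort on bond)
#0 stroke at TF1  (common-e at J1 fixed by 3)
#2 stroke at I1  (J1 effort already set via bond 3)
#1 stroke at J2  (TF1: transformer flips bond 0)
#4 stroke at R1  (only one flow-in slot at J2)

β0 stroke→TF1
β1 stroke→J2
β2 stroke→I1
β3 stroke→J1
β4 stroke→R1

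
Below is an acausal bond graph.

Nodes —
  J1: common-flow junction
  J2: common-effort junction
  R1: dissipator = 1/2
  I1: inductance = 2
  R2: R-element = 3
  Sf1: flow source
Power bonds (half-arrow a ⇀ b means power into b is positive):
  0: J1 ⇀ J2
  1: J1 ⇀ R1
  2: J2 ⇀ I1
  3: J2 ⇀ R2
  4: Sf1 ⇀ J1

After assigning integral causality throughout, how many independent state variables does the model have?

1  (I1 all integral)

bond 4 |Sf1  (Sf1 fixes flow; stroke at Sf1)
bond 0 |J1  (J1: bond 4 brought flow, rest push out)
bond 1 |J1  (1-jn J1 has f-setter on 4)
bond 2 |I1  (I1: I, integral causality)
bond 3 |J2  (J2 needs exactly one e-in)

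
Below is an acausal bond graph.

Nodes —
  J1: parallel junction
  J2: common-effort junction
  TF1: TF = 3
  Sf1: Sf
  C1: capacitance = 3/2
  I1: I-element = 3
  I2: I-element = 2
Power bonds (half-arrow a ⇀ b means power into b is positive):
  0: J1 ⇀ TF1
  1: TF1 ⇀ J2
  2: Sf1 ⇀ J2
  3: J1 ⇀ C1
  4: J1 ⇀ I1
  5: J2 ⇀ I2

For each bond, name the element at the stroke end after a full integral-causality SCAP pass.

bond 2 stroke→Sf1  (source Sf1 imposes f)
bond 3 stroke→J1  (C1: C, integral causality)
bond 0 stroke→TF1  (common-e at J1 fixed by 3)
bond 4 stroke→I1  (0-jn J1 has e-setter on 3)
bond 1 stroke→J2  (through TF1, causality passes straight; one stroke at TF1)
bond 5 stroke→I2  (common-e at J2 fixed by 1)

bond 0 stroke at TF1
bond 1 stroke at J2
bond 2 stroke at Sf1
bond 3 stroke at J1
bond 4 stroke at I1
bond 5 stroke at I2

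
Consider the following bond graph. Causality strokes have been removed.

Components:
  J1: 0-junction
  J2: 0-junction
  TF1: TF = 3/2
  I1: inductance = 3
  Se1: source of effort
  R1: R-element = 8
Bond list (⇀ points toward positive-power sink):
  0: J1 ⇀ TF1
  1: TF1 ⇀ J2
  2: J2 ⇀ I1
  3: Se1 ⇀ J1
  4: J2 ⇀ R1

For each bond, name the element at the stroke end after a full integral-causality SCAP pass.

#0 |TF1
#1 |J2
#2 |I1
#3 |J1
#4 |R1

β3 stroke at J1  (Se1: effort source, stroke at far end)
β0 stroke at TF1  (common-e at J1 fixed by 3)
β1 stroke at J2  (TF TF1: opposite of bond 0)
β2 stroke at I1  (common-e at J2 fixed by 1)
β4 stroke at R1  (0-jn J2 has e-setter on 1)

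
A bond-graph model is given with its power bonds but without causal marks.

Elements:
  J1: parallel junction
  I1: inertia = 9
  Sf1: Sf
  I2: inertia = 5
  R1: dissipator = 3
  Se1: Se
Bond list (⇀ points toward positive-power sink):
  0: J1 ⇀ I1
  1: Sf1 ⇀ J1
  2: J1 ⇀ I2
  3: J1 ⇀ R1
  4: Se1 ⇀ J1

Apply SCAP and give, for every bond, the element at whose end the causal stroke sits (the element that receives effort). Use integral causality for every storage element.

bond 0 stroke at I1
bond 1 stroke at Sf1
bond 2 stroke at I2
bond 3 stroke at R1
bond 4 stroke at J1

β1 →Sf1  (Sf1: flow source, stroke at near end)
β4 →J1  (source Se1 imposes e)
β0 →I1  (0-jn J1 has e-setter on 4)
β2 →I2  (0-jn J1 has e-setter on 4)
β3 →R1  (J1: bond 4 brought effort, rest push out)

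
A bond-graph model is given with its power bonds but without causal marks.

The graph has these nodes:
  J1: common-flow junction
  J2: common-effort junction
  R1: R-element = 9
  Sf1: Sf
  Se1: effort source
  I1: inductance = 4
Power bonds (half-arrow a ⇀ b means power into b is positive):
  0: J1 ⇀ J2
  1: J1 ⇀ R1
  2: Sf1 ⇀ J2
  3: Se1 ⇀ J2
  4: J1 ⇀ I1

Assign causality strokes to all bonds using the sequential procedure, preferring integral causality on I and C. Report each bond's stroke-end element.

b2 →Sf1  (Sf1 (Sf) sets flow on bond)
b3 →J2  (Se1 (Se) sets effort on bond)
b0 →J1  (0-jn J2 has e-setter on 3)
b4 →I1  (I1 outputs flow p/I1)
b1 →J1  (J1 flow already set via bond 4)

β0 stroke at J1
β1 stroke at J1
β2 stroke at Sf1
β3 stroke at J2
β4 stroke at I1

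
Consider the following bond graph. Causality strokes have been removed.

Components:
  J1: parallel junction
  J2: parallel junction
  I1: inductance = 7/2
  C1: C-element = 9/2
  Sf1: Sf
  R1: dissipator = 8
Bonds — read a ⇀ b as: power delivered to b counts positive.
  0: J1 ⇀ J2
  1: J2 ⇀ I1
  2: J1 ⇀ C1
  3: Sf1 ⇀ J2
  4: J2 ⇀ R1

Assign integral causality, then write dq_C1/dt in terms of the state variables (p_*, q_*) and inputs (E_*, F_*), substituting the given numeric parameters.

#3 →Sf1  (Sf1 fixes flow; stroke at Sf1)
#1 →I1  (I1 integral (f out))
#2 →J1  (C1: C, integral causality)
#0 →J2  (J1: bond 2 brought effort, rest push out)
#4 →R1  (J2: bond 0 brought effort, rest push out)

dq_C1/dt = F_Sf1 - 2*p_I1/7 - q_C1/36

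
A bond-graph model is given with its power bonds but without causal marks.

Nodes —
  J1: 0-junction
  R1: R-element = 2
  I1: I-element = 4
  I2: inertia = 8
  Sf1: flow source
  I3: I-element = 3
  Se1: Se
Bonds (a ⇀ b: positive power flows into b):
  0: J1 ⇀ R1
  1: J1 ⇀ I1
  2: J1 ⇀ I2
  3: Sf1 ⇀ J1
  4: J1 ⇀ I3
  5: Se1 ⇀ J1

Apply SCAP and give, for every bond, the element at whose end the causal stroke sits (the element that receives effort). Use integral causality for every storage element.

#0 →R1
#1 →I1
#2 →I2
#3 →Sf1
#4 →I3
#5 →J1

b3 stroke at Sf1  (source Sf1 imposes f)
b5 stroke at J1  (Se1 (Se) sets effort on bond)
b0 stroke at R1  (J1 effort already set via bond 5)
b1 stroke at I1  (J1 effort already set via bond 5)
b2 stroke at I2  (0-jn J1 has e-setter on 5)
b4 stroke at I3  (common-e at J1 fixed by 5)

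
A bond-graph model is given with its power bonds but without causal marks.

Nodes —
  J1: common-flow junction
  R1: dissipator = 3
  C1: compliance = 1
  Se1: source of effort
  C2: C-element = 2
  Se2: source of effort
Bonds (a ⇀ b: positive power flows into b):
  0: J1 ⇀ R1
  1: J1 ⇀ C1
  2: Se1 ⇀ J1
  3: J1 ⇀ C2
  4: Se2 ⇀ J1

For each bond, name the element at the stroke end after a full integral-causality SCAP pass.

b0 |R1
b1 |J1
b2 |J1
b3 |J1
b4 |J1

bond 2 |J1  (Se1: effort source, stroke at far end)
bond 4 |J1  (Se2 fixes effort; stroke away)
bond 1 |J1  (C1 integral (e out))
bond 3 |J1  (C2 integral (e out))
bond 0 |R1  (J1: last free bond brings flow in)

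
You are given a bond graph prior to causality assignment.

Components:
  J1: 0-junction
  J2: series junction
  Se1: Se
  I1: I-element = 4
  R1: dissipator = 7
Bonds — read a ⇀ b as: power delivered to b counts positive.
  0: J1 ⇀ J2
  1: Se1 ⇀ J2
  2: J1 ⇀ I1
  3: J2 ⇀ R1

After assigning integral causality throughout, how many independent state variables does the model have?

β1 stroke at J2  (source Se1 imposes e)
β2 stroke at I1  (I1 outputs flow p/I1)
β0 stroke at J1  (closing 0-jn rule on J1)
β3 stroke at J2  (J2: bond 0 brought flow, rest push out)

1  (I1 all integral)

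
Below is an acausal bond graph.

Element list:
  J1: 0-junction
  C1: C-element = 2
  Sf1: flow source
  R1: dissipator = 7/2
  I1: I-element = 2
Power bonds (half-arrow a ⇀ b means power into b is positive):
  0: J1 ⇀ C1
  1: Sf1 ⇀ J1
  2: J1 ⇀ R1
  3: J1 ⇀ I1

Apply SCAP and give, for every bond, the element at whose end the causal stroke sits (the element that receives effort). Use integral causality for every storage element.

#1 stroke→Sf1  (Sf1 fixes flow; stroke at Sf1)
#0 stroke→J1  (C1: C, integral causality)
#2 stroke→R1  (0-jn J1 has e-setter on 0)
#3 stroke→I1  (common-e at J1 fixed by 0)

b0 |J1
b1 |Sf1
b2 |R1
b3 |I1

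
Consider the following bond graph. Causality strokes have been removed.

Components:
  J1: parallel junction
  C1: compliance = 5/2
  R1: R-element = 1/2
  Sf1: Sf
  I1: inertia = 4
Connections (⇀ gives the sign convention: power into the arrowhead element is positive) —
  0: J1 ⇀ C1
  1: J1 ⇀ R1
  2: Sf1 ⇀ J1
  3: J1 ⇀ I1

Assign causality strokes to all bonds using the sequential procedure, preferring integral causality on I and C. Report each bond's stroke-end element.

β2 →Sf1  (Sf1: flow source, stroke at near end)
β0 →J1  (C1 outputs effort q/C1)
β1 →R1  (J1: bond 0 brought effort, rest push out)
β3 →I1  (common-e at J1 fixed by 0)

#0 stroke→J1
#1 stroke→R1
#2 stroke→Sf1
#3 stroke→I1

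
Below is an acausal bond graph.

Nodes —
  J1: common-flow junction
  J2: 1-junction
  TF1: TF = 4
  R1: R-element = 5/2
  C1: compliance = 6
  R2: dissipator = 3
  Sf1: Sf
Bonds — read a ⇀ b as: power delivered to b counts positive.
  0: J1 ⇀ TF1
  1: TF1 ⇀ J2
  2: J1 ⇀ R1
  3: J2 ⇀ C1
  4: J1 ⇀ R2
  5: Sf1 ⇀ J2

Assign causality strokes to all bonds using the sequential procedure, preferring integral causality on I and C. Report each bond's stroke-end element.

#5 →Sf1  (Sf1 (Sf) sets flow on bond)
#1 →J2  (J2: bond 5 brought flow, rest push out)
#3 →J2  (common-f at J2 fixed by 5)
#0 →TF1  (TF TF1: opposite of bond 1)
#2 →J1  (J1: bond 0 brought flow, rest push out)
#4 →J1  (J1 flow already set via bond 0)

bond 0 →TF1
bond 1 →J2
bond 2 →J1
bond 3 →J2
bond 4 →J1
bond 5 →Sf1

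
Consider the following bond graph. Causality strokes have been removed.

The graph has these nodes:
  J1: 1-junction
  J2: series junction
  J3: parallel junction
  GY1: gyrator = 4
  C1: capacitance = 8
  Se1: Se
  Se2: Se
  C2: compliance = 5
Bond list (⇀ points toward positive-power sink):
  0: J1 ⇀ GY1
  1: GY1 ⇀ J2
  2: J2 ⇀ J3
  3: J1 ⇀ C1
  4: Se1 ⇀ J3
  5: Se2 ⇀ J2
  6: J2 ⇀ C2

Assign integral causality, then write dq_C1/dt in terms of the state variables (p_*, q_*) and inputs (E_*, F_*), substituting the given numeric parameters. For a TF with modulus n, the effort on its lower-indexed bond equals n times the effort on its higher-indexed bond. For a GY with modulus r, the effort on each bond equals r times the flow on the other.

#4 |J3  (source Se1 imposes e)
#5 |J2  (source Se2 imposes e)
#2 |J2  (J3 effort already set via bond 4)
#3 |J1  (C1 integral (e out))
#0 |GY1  (J1 needs exactly one f-in)
#1 |GY1  (through GY1, causality inverts; strokes same side of GY1)
#6 |J2  (J2: bond 1 brought flow, rest push out)

dq_C1/dt = E_Se1/4 - E_Se2/4 + q_C2/20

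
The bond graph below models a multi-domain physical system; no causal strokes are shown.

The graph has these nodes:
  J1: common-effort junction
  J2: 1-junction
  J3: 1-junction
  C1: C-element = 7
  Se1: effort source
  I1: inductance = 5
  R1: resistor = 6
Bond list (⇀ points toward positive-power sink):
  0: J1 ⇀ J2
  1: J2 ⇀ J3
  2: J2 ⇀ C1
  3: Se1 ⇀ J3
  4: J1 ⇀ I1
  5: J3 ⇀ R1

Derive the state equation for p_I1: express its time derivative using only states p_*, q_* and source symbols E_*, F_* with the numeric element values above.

β3 stroke→J3  (source Se1 imposes e)
β2 stroke→J2  (C1: C, integral causality)
β4 stroke→I1  (I1: I, integral causality)
β0 stroke→J1  (only one effort-in slot at J1)
β1 stroke→J2  (1-jn J2 has f-setter on 0)
β5 stroke→J3  (common-f at J3 fixed by 1)

dp_I1/dt = -E_Se1 - 6*p_I1/5 + q_C1/7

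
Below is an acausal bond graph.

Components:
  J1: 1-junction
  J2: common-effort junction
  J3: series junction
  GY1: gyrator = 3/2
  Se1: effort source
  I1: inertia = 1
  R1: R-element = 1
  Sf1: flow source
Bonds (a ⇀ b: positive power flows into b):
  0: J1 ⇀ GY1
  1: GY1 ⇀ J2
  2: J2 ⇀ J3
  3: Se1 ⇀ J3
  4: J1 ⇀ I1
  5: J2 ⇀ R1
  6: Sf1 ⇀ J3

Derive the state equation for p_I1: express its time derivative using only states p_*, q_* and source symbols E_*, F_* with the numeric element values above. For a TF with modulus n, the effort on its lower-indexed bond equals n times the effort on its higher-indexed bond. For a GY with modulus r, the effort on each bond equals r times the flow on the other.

dp_I1/dt = -3*F_Sf1/2 - 9*p_I1/4

b3 →J3  (source Se1 imposes e)
b6 →Sf1  (source Sf1 imposes f)
b2 →J3  (J3: bond 6 brought flow, rest push out)
b4 →I1  (I1: I, integral causality)
b0 →J1  (1-jn J1 has f-setter on 4)
b1 →J2  (GY1: gyrator matches bond 0)
b5 →R1  (0-jn J2 has e-setter on 1)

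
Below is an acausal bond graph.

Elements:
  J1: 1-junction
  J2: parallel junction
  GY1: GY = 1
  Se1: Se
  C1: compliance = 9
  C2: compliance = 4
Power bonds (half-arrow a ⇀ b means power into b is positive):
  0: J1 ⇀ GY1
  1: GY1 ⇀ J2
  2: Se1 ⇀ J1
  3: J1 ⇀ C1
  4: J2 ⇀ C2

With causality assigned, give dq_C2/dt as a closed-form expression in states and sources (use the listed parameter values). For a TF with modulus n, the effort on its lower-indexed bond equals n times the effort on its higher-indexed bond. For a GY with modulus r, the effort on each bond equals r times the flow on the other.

bond 2 stroke→J1  (Se1 fixes effort; stroke away)
bond 3 stroke→J1  (C1: C, integral causality)
bond 0 stroke→GY1  (closing 1-jn rule on J1)
bond 1 stroke→GY1  (GY GY1: same side as bond 0)
bond 4 stroke→J2  (J2 needs exactly one e-in)

dq_C2/dt = E_Se1 - q_C1/9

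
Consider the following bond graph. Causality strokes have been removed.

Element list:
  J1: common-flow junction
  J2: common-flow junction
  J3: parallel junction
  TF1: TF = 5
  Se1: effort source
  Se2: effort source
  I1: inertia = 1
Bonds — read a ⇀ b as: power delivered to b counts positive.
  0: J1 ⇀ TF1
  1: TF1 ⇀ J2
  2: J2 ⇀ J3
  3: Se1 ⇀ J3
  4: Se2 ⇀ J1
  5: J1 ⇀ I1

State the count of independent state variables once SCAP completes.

bond 3 stroke→J3  (Se1 (Se) sets effort on bond)
bond 4 stroke→J1  (Se2 fixes effort; stroke away)
bond 2 stroke→J2  (common-e at J3 fixed by 3)
bond 1 stroke→TF1  (only one flow-in slot at J2)
bond 0 stroke→J1  (through TF1, causality passes straight; one stroke at TF1)
bond 5 stroke→I1  (J1 needs exactly one f-in)

1  (I1 all integral)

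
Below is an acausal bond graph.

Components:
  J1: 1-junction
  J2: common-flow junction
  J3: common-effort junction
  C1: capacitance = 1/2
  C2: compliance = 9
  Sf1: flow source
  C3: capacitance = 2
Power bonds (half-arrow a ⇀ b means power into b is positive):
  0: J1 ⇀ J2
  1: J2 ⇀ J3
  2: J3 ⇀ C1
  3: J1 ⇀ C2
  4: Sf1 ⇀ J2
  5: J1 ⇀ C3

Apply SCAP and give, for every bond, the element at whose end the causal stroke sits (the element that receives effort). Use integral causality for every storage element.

#0 |J2
#1 |J2
#2 |J3
#3 |J1
#4 |Sf1
#5 |J1

β4 stroke→Sf1  (Sf1 fixes flow; stroke at Sf1)
β0 stroke→J2  (J2: bond 4 brought flow, rest push out)
β1 stroke→J2  (J2 flow already set via bond 4)
β2 stroke→J3  (J3: last free bond brings effort in)
β3 stroke→J1  (J1: bond 0 brought flow, rest push out)
β5 stroke→J1  (1-jn J1 has f-setter on 0)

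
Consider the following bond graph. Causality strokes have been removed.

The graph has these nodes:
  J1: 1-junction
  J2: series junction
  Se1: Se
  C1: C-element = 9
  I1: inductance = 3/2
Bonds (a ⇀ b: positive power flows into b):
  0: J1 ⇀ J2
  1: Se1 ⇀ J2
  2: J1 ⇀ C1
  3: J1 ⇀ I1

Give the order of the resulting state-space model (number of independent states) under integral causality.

2  (C1, I1 all integral)

b1 →J2  (Se1 fixes effort; stroke away)
b0 →J1  (closing 1-jn rule on J2)
b2 →J1  (C1 outputs effort q/C1)
b3 →I1  (closing 1-jn rule on J1)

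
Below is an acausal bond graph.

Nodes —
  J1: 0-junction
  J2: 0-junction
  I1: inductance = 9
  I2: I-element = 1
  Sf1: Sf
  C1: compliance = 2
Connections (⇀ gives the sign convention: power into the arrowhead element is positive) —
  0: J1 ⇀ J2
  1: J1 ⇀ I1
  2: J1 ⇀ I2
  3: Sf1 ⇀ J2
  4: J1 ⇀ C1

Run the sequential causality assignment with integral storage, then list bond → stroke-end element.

#0 stroke→J2
#1 stroke→I1
#2 stroke→I2
#3 stroke→Sf1
#4 stroke→J1

b3 →Sf1  (source Sf1 imposes f)
b0 →J2  (closing 0-jn rule on J2)
b1 →I1  (I1: I, integral causality)
b2 →I2  (prefer integral on I2)
b4 →J1  (only one effort-in slot at J1)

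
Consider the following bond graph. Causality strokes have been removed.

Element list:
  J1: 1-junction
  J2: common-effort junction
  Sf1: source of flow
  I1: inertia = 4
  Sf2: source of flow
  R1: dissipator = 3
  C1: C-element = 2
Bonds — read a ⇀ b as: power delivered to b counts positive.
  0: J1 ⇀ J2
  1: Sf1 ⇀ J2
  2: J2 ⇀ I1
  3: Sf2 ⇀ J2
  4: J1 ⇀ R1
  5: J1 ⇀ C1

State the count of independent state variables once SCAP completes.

2  (C1, I1 all integral)

#1 →Sf1  (source Sf1 imposes f)
#3 →Sf2  (Sf2 (Sf) sets flow on bond)
#2 →I1  (I1 integral (f out))
#0 →J2  (J2: last free bond brings effort in)
#4 →J1  (common-f at J1 fixed by 0)
#5 →J1  (1-jn J1 has f-setter on 0)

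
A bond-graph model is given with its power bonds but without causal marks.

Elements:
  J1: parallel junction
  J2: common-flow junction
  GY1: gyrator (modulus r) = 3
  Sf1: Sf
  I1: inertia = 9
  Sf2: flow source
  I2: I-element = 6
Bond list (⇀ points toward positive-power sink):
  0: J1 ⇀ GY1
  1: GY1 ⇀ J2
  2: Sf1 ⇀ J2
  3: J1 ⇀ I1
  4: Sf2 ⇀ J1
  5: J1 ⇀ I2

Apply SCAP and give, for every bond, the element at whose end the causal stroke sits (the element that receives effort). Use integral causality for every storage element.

#2 →Sf1  (source Sf1 imposes f)
#4 →Sf2  (Sf2: flow source, stroke at near end)
#1 →J2  (J2: bond 2 brought flow, rest push out)
#0 →J1  (GY GY1: same side as bond 1)
#3 →I1  (J1: bond 0 brought effort, rest push out)
#5 →I2  (0-jn J1 has e-setter on 0)

b0 stroke→J1
b1 stroke→J2
b2 stroke→Sf1
b3 stroke→I1
b4 stroke→Sf2
b5 stroke→I2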